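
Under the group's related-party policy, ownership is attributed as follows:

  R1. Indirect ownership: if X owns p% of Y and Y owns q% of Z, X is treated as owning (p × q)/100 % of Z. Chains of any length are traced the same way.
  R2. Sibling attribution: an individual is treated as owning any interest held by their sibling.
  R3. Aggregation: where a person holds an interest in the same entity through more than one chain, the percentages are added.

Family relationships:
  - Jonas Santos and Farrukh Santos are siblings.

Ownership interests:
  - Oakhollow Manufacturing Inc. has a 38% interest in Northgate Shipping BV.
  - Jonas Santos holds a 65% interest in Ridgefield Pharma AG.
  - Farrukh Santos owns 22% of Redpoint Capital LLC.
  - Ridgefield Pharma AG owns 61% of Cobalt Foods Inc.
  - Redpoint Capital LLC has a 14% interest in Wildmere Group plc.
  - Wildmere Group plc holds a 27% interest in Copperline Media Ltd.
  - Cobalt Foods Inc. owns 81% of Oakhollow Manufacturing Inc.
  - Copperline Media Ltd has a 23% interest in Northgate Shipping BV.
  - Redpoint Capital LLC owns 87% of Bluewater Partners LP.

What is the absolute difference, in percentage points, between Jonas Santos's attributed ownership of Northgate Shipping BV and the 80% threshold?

By sibling attribution (R2), Jonas Santos is treated as owning Farrukh Santos's 22% interest in Redpoint Capital LLC.
Chain via Ridgefield Pharma AG → Cobalt Foods Inc. → Oakhollow Manufacturing Inc. (R1): 65% × 61% × 81% × 38% = 12.20427% of Northgate Shipping BV.
Chain via Redpoint Capital LLC → Wildmere Group plc → Copperline Media Ltd (R1): 22% × 14% × 27% × 23% = 0.191268% of Northgate Shipping BV.
Aggregating (R3): 12.20427% + 0.191268% = 12.395538%.
12.395538% falls short of the 80% threshold by 67.604462 percentage points.

67.604462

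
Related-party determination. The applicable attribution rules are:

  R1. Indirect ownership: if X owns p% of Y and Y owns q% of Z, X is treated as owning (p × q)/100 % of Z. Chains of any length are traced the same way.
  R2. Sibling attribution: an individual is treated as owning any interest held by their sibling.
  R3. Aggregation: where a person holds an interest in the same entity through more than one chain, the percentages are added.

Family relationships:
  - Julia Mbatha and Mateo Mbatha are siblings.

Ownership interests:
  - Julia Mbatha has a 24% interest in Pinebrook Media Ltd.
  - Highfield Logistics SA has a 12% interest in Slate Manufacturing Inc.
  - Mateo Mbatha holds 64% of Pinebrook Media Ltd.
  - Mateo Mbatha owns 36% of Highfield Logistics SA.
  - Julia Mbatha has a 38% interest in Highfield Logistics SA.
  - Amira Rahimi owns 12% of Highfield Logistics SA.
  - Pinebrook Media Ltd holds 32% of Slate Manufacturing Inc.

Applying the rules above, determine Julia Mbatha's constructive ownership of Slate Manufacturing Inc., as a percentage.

By sibling attribution (R2), Julia Mbatha is treated as also owning Mateo Mbatha's interest in Highfield Logistics SA, giving 38% + 36% = 74%.
By sibling attribution (R2), Julia Mbatha is treated as also owning Mateo Mbatha's interest in Pinebrook Media Ltd, giving 24% + 64% = 88%.
Chain via Highfield Logistics SA (R1): 74% × 12% = 8.88% of Slate Manufacturing Inc.
Chain via Pinebrook Media Ltd (R1): 88% × 32% = 28.16% of Slate Manufacturing Inc.
Aggregating (R3): 8.88% + 28.16% = 37.04%.

37.04%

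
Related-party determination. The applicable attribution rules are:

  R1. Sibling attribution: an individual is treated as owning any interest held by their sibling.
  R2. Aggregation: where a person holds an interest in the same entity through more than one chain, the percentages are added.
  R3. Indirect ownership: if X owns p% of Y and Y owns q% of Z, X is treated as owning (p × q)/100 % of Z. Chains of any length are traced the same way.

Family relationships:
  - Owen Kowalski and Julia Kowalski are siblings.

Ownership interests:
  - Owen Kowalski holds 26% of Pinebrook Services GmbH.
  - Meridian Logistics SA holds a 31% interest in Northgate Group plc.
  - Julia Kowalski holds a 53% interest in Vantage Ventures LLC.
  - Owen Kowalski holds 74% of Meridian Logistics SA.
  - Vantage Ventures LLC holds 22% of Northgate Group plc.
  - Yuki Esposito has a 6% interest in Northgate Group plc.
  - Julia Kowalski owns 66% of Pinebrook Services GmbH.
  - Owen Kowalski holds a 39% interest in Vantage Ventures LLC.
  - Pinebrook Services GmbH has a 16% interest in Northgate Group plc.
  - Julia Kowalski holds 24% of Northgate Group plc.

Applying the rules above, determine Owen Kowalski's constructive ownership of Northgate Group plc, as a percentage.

By sibling attribution (R1), Owen Kowalski is treated as also owning Julia Kowalski's interest in Vantage Ventures LLC, giving 39% + 53% = 92%.
By sibling attribution (R1), Owen Kowalski is treated as also owning Julia Kowalski's interest in Pinebrook Services GmbH, giving 26% + 66% = 92%.
By sibling attribution (R1), Owen Kowalski is treated as owning Julia Kowalski's 24% interest in Northgate Group plc.
Chain via Vantage Ventures LLC (R3): 92% × 22% = 20.24% of Northgate Group plc.
Chain via Meridian Logistics SA (R3): 74% × 31% = 22.94% of Northgate Group plc.
Chain via Pinebrook Services GmbH (R3): 92% × 16% = 14.72% of Northgate Group plc.
Direct interest in Northgate Group plc: 24%.
Aggregating (R2): 20.24% + 22.94% + 14.72% + 24% = 81.9%.

81.9%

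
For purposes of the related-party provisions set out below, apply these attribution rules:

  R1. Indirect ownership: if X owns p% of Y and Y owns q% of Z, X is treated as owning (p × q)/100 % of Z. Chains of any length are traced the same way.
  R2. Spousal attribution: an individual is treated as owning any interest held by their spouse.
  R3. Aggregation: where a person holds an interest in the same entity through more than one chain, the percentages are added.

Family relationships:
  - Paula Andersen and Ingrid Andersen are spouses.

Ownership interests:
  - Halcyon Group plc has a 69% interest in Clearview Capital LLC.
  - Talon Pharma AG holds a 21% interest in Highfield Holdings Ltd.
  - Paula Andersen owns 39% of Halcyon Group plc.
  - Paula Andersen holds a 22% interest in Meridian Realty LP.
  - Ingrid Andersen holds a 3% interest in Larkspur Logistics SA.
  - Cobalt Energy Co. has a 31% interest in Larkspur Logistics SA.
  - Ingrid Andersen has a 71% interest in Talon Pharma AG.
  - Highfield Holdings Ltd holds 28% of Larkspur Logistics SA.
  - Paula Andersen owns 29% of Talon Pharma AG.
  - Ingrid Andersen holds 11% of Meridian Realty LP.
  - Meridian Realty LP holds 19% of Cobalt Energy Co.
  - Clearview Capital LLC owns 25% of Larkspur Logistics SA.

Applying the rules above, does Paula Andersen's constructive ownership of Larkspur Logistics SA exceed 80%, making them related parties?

No

By spousal attribution (R2), Paula Andersen is treated as also owning Ingrid Andersen's interest in Meridian Realty LP, giving 22% + 11% = 33%.
By spousal attribution (R2), Paula Andersen is treated as also owning Ingrid Andersen's interest in Talon Pharma AG, giving 29% + 71% = 100%.
By spousal attribution (R2), Paula Andersen is treated as owning Ingrid Andersen's 3% interest in Larkspur Logistics SA.
Chain via Meridian Realty LP → Cobalt Energy Co. (R1): 33% × 19% × 31% = 1.9437% of Larkspur Logistics SA.
Chain via Talon Pharma AG → Highfield Holdings Ltd (R1): 100% × 21% × 28% = 5.88% of Larkspur Logistics SA.
Chain via Halcyon Group plc → Clearview Capital LLC (R1): 39% × 69% × 25% = 6.7275% of Larkspur Logistics SA.
Direct interest in Larkspur Logistics SA: 3%.
Aggregating (R3): 1.9437% + 5.88% + 6.7275% + 3% = 17.5512%.
17.5512% does not exceed the 80% threshold, so Paula is not a related party to Larkspur Logistics SA.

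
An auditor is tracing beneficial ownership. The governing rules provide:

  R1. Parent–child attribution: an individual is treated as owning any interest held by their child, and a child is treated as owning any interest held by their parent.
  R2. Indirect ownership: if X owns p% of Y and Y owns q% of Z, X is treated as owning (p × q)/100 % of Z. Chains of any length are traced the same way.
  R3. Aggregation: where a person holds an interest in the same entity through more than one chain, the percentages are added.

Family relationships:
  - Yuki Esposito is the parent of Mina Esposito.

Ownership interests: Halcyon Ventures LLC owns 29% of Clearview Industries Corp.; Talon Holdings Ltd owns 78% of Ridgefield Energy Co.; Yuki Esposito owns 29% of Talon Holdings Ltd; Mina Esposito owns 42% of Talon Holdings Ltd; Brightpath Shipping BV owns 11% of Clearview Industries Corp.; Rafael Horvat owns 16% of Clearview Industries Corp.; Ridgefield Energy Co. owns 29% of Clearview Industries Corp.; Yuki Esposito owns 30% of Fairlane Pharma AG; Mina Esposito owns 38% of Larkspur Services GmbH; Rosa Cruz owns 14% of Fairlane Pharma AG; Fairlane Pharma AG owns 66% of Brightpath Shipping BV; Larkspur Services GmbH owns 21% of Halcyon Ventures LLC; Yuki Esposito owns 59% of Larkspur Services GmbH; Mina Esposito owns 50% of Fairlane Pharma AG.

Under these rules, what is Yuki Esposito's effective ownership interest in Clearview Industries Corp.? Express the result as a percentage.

27.7755%

By parent–child attribution (R1), Yuki Esposito is treated as also owning Mina Esposito's interest in Larkspur Services GmbH, giving 59% + 38% = 97%.
By parent–child attribution (R1), Yuki Esposito is treated as also owning Mina Esposito's interest in Talon Holdings Ltd, giving 29% + 42% = 71%.
By parent–child attribution (R1), Yuki Esposito is treated as also owning Mina Esposito's interest in Fairlane Pharma AG, giving 30% + 50% = 80%.
Chain via Larkspur Services GmbH → Halcyon Ventures LLC (R2): 97% × 21% × 29% = 5.9073% of Clearview Industries Corp.
Chain via Talon Holdings Ltd → Ridgefield Energy Co. (R2): 71% × 78% × 29% = 16.0602% of Clearview Industries Corp.
Chain via Fairlane Pharma AG → Brightpath Shipping BV (R2): 80% × 66% × 11% = 5.808% of Clearview Industries Corp.
Aggregating (R3): 5.9073% + 16.0602% + 5.808% = 27.7755%.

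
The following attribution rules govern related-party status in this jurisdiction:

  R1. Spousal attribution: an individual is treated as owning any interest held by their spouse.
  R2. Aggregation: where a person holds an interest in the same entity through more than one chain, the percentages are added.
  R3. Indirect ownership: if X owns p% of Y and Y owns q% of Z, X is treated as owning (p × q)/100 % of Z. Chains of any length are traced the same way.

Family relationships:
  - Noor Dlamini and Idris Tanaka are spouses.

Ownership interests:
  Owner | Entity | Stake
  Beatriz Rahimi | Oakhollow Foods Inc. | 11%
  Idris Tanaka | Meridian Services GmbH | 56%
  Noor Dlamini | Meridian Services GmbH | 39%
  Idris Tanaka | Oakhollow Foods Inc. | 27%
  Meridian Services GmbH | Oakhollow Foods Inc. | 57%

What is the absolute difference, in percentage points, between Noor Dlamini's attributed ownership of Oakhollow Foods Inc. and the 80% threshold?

By spousal attribution (R1), Noor Dlamini is treated as also owning Idris Tanaka's interest in Meridian Services GmbH, giving 39% + 56% = 95%.
By spousal attribution (R1), Noor Dlamini is treated as owning Idris Tanaka's 27% interest in Oakhollow Foods Inc.
Chain via Meridian Services GmbH (R3): 95% × 57% = 54.15% of Oakhollow Foods Inc.
Direct interest in Oakhollow Foods Inc: 27%.
Aggregating (R2): 54.15% + 27% = 81.15%.
81.15% exceeds the 80% threshold by 1.15 percentage points.

1.15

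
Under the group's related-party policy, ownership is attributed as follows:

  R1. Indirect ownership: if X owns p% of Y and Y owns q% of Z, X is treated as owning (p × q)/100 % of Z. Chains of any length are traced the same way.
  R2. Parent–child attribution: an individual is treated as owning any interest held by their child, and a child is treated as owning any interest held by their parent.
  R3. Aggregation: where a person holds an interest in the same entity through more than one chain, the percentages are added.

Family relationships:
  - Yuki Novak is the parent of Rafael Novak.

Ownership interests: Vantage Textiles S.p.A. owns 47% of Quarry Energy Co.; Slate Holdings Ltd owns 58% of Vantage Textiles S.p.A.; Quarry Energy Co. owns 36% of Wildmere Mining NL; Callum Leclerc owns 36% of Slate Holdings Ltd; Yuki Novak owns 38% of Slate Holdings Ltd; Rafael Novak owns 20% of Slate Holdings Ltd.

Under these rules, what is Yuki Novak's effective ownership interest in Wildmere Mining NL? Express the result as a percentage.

5.691888%

By parent–child attribution (R2), Yuki Novak is treated as also owning Rafael Novak's interest in Slate Holdings Ltd, giving 38% + 20% = 58%.
Chain via Slate Holdings Ltd → Vantage Textiles S.p.A. → Quarry Energy Co. (R1): 58% × 58% × 47% × 36% = 5.691888% of Wildmere Mining NL.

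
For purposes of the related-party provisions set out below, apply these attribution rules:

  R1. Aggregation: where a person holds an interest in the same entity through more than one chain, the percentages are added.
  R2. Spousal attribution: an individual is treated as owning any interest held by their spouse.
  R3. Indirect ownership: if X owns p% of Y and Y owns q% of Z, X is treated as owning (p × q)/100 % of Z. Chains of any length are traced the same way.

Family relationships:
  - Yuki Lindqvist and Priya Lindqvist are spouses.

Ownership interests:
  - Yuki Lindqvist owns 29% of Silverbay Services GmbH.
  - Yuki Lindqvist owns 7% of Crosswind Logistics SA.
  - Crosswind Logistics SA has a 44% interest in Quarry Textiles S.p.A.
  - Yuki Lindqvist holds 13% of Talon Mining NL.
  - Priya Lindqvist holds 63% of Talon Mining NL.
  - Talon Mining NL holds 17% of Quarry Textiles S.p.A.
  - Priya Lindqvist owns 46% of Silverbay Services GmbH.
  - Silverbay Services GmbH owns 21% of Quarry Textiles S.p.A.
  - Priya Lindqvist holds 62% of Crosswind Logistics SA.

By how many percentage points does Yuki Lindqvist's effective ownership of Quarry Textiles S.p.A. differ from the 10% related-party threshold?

49.03

By spousal attribution (R2), Yuki Lindqvist is treated as also owning Priya Lindqvist's interest in Silverbay Services GmbH, giving 29% + 46% = 75%.
By spousal attribution (R2), Yuki Lindqvist is treated as also owning Priya Lindqvist's interest in Crosswind Logistics SA, giving 7% + 62% = 69%.
By spousal attribution (R2), Yuki Lindqvist is treated as also owning Priya Lindqvist's interest in Talon Mining NL, giving 13% + 63% = 76%.
Chain via Silverbay Services GmbH (R3): 75% × 21% = 15.75% of Quarry Textiles S.p.A.
Chain via Crosswind Logistics SA (R3): 69% × 44% = 30.36% of Quarry Textiles S.p.A.
Chain via Talon Mining NL (R3): 76% × 17% = 12.92% of Quarry Textiles S.p.A.
Aggregating (R1): 15.75% + 30.36% + 12.92% = 59.03%.
59.03% exceeds the 10% threshold by 49.03 percentage points.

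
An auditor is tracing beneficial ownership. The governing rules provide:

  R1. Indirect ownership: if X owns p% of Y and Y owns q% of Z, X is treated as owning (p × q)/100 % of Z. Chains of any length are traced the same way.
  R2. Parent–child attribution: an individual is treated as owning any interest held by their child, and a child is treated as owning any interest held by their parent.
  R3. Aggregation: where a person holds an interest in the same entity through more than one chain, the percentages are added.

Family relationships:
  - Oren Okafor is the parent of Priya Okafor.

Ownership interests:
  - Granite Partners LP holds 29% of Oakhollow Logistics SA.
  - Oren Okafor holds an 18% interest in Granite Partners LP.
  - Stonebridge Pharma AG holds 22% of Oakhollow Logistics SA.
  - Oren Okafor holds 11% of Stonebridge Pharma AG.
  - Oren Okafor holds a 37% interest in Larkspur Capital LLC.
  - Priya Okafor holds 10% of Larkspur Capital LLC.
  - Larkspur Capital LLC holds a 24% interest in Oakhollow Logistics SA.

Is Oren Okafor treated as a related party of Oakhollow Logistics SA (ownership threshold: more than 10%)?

By parent–child attribution (R2), Oren Okafor is treated as also owning Priya Okafor's interest in Larkspur Capital LLC, giving 37% + 10% = 47%.
Chain via Larkspur Capital LLC (R1): 47% × 24% = 11.28% of Oakhollow Logistics SA.
Chain via Stonebridge Pharma AG (R1): 11% × 22% = 2.42% of Oakhollow Logistics SA.
Chain via Granite Partners LP (R1): 18% × 29% = 5.22% of Oakhollow Logistics SA.
Aggregating (R3): 11.28% + 2.42% + 5.22% = 18.92%.
18.92% exceeds the 10% threshold, so Oren is a related party to Oakhollow Logistics SA.

Yes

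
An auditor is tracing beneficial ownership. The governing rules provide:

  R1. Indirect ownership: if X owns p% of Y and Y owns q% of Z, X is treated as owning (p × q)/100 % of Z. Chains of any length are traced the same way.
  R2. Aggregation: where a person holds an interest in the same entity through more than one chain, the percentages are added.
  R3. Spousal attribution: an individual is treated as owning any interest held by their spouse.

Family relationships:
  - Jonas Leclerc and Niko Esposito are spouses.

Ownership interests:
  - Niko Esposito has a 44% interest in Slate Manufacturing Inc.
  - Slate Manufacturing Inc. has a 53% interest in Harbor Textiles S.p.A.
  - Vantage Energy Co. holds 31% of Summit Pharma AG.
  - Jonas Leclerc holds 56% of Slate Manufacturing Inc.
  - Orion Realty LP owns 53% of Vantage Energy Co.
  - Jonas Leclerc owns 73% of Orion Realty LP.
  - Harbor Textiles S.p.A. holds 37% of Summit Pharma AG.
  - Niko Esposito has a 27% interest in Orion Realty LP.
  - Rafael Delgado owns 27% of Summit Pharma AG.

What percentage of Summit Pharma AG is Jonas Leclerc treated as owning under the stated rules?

36.04%

By spousal attribution (R3), Jonas Leclerc is treated as also owning Niko Esposito's interest in Slate Manufacturing Inc, giving 56% + 44% = 100%.
By spousal attribution (R3), Jonas Leclerc is treated as also owning Niko Esposito's interest in Orion Realty LP, giving 73% + 27% = 100%.
Chain via Slate Manufacturing Inc. → Harbor Textiles S.p.A. (R1): 100% × 53% × 37% = 19.61% of Summit Pharma AG.
Chain via Orion Realty LP → Vantage Energy Co. (R1): 100% × 53% × 31% = 16.43% of Summit Pharma AG.
Aggregating (R2): 19.61% + 16.43% = 36.04%.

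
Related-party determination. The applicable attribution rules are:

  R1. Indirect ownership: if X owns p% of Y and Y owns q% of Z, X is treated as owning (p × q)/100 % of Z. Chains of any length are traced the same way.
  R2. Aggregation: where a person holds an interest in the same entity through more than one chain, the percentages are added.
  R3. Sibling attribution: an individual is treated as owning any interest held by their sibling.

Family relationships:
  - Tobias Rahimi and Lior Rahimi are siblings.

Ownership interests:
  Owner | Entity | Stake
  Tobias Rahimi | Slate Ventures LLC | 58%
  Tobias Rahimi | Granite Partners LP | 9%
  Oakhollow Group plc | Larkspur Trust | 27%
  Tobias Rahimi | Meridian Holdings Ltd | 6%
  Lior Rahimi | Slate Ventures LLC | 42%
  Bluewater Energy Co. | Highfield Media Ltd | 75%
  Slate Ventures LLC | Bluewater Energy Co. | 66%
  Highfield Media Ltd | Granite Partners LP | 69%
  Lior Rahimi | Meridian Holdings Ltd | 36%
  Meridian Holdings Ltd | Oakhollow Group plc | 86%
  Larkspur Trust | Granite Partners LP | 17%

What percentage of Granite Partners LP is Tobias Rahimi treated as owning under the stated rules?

44.812908%

By sibling attribution (R3), Tobias Rahimi is treated as also owning Lior Rahimi's interest in Meridian Holdings Ltd, giving 6% + 36% = 42%.
By sibling attribution (R3), Tobias Rahimi is treated as also owning Lior Rahimi's interest in Slate Ventures LLC, giving 58% + 42% = 100%.
Chain via Meridian Holdings Ltd → Oakhollow Group plc → Larkspur Trust (R1): 42% × 86% × 27% × 17% = 1.657908% of Granite Partners LP.
Chain via Slate Ventures LLC → Bluewater Energy Co. → Highfield Media Ltd (R1): 100% × 66% × 75% × 69% = 34.155% of Granite Partners LP.
Direct interest in Granite Partners LP: 9%.
Aggregating (R2): 1.657908% + 34.155% + 9% = 44.812908%.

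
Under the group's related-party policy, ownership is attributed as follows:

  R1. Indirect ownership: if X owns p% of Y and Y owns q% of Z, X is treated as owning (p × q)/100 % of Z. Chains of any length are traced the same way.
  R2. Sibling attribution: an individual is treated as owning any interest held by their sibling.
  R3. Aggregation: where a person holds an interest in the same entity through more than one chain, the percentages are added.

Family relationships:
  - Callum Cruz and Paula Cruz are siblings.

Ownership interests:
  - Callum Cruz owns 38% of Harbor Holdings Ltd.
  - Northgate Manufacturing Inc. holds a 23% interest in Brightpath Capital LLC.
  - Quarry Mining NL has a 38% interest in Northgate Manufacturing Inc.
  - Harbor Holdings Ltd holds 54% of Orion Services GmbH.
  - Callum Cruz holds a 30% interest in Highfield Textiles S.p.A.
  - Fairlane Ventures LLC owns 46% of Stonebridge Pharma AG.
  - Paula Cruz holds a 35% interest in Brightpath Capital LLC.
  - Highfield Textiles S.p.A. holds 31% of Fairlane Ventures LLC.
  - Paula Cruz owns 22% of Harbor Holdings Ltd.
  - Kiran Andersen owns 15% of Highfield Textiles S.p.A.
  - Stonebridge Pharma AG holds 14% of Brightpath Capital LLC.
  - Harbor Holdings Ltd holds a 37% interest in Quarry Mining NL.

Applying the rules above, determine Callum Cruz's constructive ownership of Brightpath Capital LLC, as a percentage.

37.5392%

By sibling attribution (R2), Callum Cruz is treated as also owning Paula Cruz's interest in Harbor Holdings Ltd, giving 38% + 22% = 60%.
By sibling attribution (R2), Callum Cruz is treated as owning Paula Cruz's 35% interest in Brightpath Capital LLC.
Chain via Harbor Holdings Ltd → Quarry Mining NL → Northgate Manufacturing Inc. (R1): 60% × 37% × 38% × 23% = 1.94028% of Brightpath Capital LLC.
Chain via Highfield Textiles S.p.A. → Fairlane Ventures LLC → Stonebridge Pharma AG (R1): 30% × 31% × 46% × 14% = 0.59892% of Brightpath Capital LLC.
Direct interest in Brightpath Capital LLC: 35%.
Aggregating (R3): 1.94028% + 0.59892% + 35% = 37.5392%.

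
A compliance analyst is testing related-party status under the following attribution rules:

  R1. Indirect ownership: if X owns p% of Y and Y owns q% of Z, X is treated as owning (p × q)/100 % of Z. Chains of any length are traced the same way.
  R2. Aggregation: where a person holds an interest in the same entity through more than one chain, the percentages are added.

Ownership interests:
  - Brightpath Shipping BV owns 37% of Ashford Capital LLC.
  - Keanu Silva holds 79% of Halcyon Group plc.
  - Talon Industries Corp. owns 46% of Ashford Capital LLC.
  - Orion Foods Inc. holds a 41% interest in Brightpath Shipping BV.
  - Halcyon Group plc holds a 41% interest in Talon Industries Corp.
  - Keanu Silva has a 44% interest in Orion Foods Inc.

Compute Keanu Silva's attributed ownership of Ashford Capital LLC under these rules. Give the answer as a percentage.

Chain via Halcyon Group plc → Talon Industries Corp. (R1): 79% × 41% × 46% = 14.8994% of Ashford Capital LLC.
Chain via Orion Foods Inc. → Brightpath Shipping BV (R1): 44% × 41% × 37% = 6.6748% of Ashford Capital LLC.
Aggregating (R2): 14.8994% + 6.6748% = 21.5742%.

21.5742%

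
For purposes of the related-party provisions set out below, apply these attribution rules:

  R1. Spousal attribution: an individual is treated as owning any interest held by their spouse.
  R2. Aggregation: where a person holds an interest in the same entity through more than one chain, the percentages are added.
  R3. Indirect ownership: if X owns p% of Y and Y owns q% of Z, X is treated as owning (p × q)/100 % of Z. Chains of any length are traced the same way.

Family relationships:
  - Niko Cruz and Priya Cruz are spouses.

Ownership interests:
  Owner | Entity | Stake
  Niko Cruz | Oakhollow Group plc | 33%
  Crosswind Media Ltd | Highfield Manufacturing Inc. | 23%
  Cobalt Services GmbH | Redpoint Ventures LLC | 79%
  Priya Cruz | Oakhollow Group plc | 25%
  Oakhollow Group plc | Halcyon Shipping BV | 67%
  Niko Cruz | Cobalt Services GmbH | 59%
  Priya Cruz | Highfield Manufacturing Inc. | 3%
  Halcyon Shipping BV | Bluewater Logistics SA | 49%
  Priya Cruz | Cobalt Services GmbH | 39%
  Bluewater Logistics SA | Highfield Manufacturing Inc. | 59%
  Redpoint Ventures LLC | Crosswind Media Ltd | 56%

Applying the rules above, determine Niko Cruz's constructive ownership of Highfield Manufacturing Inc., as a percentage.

By spousal attribution (R1), Niko Cruz is treated as also owning Priya Cruz's interest in Cobalt Services GmbH, giving 59% + 39% = 98%.
By spousal attribution (R1), Niko Cruz is treated as also owning Priya Cruz's interest in Oakhollow Group plc, giving 33% + 25% = 58%.
By spousal attribution (R1), Niko Cruz is treated as owning Priya Cruz's 3% interest in Highfield Manufacturing Inc.
Chain via Cobalt Services GmbH → Redpoint Ventures LLC → Crosswind Media Ltd (R3): 98% × 79% × 56% × 23% = 9.971696% of Highfield Manufacturing Inc.
Chain via Oakhollow Group plc → Halcyon Shipping BV → Bluewater Logistics SA (R3): 58% × 67% × 49% × 59% = 11.234426% of Highfield Manufacturing Inc.
Direct interest in Highfield Manufacturing Inc: 3%.
Aggregating (R2): 9.971696% + 11.234426% + 3% = 24.206122%.

24.206122%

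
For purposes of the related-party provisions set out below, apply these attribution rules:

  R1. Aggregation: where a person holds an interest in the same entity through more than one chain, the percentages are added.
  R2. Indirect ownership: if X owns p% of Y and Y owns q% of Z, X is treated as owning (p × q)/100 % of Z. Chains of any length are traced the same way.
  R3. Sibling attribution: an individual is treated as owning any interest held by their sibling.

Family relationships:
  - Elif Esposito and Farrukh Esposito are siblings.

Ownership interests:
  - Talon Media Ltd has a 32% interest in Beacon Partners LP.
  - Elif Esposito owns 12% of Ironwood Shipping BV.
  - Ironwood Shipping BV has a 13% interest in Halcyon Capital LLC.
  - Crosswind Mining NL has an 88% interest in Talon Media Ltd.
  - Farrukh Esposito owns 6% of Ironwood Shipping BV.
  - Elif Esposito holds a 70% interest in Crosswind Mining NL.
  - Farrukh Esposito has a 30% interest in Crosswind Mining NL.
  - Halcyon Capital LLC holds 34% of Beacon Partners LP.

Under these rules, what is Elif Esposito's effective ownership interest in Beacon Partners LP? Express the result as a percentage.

28.9556%

By sibling attribution (R3), Elif Esposito is treated as also owning Farrukh Esposito's interest in Crosswind Mining NL, giving 70% + 30% = 100%.
By sibling attribution (R3), Elif Esposito is treated as also owning Farrukh Esposito's interest in Ironwood Shipping BV, giving 12% + 6% = 18%.
Chain via Crosswind Mining NL → Talon Media Ltd (R2): 100% × 88% × 32% = 28.16% of Beacon Partners LP.
Chain via Ironwood Shipping BV → Halcyon Capital LLC (R2): 18% × 13% × 34% = 0.7956% of Beacon Partners LP.
Aggregating (R1): 28.16% + 0.7956% = 28.9556%.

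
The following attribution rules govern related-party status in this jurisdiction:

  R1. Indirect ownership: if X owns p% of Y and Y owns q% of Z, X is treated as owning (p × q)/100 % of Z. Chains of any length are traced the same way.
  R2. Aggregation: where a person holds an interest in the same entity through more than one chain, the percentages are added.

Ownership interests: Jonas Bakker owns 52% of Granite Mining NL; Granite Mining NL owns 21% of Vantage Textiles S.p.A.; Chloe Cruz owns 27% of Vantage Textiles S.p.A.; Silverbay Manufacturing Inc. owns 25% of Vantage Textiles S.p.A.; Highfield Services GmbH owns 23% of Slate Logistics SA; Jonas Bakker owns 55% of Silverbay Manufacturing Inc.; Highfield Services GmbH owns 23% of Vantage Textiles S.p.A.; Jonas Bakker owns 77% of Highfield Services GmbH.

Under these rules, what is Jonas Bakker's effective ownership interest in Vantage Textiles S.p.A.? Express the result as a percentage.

42.38%

Chain via Granite Mining NL (R1): 52% × 21% = 10.92% of Vantage Textiles S.p.A.
Chain via Highfield Services GmbH (R1): 77% × 23% = 17.71% of Vantage Textiles S.p.A.
Chain via Silverbay Manufacturing Inc. (R1): 55% × 25% = 13.75% of Vantage Textiles S.p.A.
Aggregating (R2): 10.92% + 17.71% + 13.75% = 42.38%.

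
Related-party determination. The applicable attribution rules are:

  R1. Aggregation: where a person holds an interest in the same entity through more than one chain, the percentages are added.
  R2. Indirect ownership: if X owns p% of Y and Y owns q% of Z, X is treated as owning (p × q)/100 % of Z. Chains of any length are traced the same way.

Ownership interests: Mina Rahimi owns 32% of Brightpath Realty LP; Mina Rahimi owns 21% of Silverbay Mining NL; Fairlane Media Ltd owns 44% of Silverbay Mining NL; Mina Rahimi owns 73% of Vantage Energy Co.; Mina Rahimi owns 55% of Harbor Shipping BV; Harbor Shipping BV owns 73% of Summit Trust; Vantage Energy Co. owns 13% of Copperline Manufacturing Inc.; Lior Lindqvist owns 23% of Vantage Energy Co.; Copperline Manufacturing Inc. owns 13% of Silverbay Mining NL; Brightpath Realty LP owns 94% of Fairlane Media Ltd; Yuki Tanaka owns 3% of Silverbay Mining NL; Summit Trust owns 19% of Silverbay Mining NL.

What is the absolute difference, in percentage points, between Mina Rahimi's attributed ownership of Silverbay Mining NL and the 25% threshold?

Chain via Harbor Shipping BV → Summit Trust (R2): 55% × 73% × 19% = 7.6285% of Silverbay Mining NL.
Chain via Vantage Energy Co. → Copperline Manufacturing Inc. (R2): 73% × 13% × 13% = 1.2337% of Silverbay Mining NL.
Chain via Brightpath Realty LP → Fairlane Media Ltd (R2): 32% × 94% × 44% = 13.2352% of Silverbay Mining NL.
Direct interest in Silverbay Mining NL: 21%.
Aggregating (R1): 7.6285% + 1.2337% + 13.2352% + 21% = 43.0974%.
43.0974% exceeds the 25% threshold by 18.0974 percentage points.

18.0974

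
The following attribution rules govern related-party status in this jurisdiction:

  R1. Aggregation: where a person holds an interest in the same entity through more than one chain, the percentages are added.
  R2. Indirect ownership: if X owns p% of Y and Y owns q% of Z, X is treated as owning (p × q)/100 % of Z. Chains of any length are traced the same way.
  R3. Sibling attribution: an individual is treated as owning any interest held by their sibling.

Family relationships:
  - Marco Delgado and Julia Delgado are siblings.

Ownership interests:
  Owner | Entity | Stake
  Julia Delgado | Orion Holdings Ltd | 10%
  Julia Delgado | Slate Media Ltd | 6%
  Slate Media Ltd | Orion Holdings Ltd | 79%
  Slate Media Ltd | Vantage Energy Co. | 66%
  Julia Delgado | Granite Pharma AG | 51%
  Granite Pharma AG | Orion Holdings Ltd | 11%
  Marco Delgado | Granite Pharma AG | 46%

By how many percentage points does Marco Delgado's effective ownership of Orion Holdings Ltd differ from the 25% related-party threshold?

By sibling attribution (R3), Marco Delgado is treated as also owning Julia Delgado's interest in Granite Pharma AG, giving 46% + 51% = 97%.
By sibling attribution (R3), Marco Delgado is treated as owning Julia Delgado's 6% interest in Slate Media Ltd.
By sibling attribution (R3), Marco Delgado is treated as owning Julia Delgado's 10% interest in Orion Holdings Ltd.
Chain via Granite Pharma AG (R2): 97% × 11% = 10.67% of Orion Holdings Ltd.
Chain via Slate Media Ltd (R2): 6% × 79% = 4.74% of Orion Holdings Ltd.
Direct interest in Orion Holdings Ltd: 10%.
Aggregating (R1): 10.67% + 4.74% + 10% = 25.41%.
25.41% exceeds the 25% threshold by 0.41 percentage points.

0.41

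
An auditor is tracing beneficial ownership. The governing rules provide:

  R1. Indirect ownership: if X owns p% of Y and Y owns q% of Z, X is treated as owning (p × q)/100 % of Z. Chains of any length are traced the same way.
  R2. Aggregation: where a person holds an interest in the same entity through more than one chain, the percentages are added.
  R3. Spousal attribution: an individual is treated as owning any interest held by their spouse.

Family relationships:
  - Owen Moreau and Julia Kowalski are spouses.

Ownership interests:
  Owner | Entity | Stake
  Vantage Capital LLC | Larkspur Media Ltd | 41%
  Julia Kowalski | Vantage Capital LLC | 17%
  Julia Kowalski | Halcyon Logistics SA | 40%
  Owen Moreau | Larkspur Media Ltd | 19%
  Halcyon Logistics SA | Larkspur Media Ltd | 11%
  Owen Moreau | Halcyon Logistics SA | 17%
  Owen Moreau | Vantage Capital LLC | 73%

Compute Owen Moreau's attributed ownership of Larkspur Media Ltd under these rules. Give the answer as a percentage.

62.17%

By spousal attribution (R3), Owen Moreau is treated as also owning Julia Kowalski's interest in Halcyon Logistics SA, giving 17% + 40% = 57%.
By spousal attribution (R3), Owen Moreau is treated as also owning Julia Kowalski's interest in Vantage Capital LLC, giving 73% + 17% = 90%.
Chain via Halcyon Logistics SA (R1): 57% × 11% = 6.27% of Larkspur Media Ltd.
Chain via Vantage Capital LLC (R1): 90% × 41% = 36.9% of Larkspur Media Ltd.
Direct interest in Larkspur Media Ltd: 19%.
Aggregating (R2): 6.27% + 36.9% + 19% = 62.17%.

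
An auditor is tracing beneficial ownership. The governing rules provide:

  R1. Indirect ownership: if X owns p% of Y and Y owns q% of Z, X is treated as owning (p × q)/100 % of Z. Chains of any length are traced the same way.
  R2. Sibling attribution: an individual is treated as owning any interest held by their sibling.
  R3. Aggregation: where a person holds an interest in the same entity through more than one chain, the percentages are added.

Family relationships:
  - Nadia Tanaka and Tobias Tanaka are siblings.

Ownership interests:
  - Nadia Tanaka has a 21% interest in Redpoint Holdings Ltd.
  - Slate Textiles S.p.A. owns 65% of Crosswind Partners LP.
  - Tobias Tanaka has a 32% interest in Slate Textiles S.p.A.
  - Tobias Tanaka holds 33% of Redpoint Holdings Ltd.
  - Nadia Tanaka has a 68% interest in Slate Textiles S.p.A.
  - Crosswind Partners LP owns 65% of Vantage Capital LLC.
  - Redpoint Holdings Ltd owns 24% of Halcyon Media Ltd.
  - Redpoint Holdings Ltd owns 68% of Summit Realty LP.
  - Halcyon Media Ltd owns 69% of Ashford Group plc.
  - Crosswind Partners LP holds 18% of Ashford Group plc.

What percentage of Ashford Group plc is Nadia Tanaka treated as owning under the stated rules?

20.6424%

By sibling attribution (R2), Nadia Tanaka is treated as also owning Tobias Tanaka's interest in Slate Textiles S.p.A, giving 68% + 32% = 100%.
By sibling attribution (R2), Nadia Tanaka is treated as also owning Tobias Tanaka's interest in Redpoint Holdings Ltd, giving 21% + 33% = 54%.
Chain via Slate Textiles S.p.A. → Crosswind Partners LP (R1): 100% × 65% × 18% = 11.7% of Ashford Group plc.
Chain via Redpoint Holdings Ltd → Halcyon Media Ltd (R1): 54% × 24% × 69% = 8.9424% of Ashford Group plc.
Aggregating (R3): 11.7% + 8.9424% = 20.6424%.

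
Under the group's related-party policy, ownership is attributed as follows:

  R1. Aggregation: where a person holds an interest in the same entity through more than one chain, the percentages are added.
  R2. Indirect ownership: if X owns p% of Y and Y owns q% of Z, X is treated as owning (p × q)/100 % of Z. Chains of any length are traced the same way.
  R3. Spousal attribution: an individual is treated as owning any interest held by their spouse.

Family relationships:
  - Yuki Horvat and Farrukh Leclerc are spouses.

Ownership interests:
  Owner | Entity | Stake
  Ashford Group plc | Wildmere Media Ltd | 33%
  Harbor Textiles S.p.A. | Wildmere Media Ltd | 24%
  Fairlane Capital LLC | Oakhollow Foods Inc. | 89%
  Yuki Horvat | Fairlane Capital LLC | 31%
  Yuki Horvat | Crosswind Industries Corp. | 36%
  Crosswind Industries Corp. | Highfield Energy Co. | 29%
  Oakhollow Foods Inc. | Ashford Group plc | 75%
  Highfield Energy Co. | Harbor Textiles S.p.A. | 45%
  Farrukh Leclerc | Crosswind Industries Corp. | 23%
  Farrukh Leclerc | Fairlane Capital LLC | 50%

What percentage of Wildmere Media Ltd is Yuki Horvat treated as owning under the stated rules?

19.690155%

By spousal attribution (R3), Yuki Horvat is treated as also owning Farrukh Leclerc's interest in Crosswind Industries Corp, giving 36% + 23% = 59%.
By spousal attribution (R3), Yuki Horvat is treated as also owning Farrukh Leclerc's interest in Fairlane Capital LLC, giving 31% + 50% = 81%.
Chain via Crosswind Industries Corp. → Highfield Energy Co. → Harbor Textiles S.p.A. (R2): 59% × 29% × 45% × 24% = 1.84788% of Wildmere Media Ltd.
Chain via Fairlane Capital LLC → Oakhollow Foods Inc. → Ashford Group plc (R2): 81% × 89% × 75% × 33% = 17.842275% of Wildmere Media Ltd.
Aggregating (R1): 1.84788% + 17.842275% = 19.690155%.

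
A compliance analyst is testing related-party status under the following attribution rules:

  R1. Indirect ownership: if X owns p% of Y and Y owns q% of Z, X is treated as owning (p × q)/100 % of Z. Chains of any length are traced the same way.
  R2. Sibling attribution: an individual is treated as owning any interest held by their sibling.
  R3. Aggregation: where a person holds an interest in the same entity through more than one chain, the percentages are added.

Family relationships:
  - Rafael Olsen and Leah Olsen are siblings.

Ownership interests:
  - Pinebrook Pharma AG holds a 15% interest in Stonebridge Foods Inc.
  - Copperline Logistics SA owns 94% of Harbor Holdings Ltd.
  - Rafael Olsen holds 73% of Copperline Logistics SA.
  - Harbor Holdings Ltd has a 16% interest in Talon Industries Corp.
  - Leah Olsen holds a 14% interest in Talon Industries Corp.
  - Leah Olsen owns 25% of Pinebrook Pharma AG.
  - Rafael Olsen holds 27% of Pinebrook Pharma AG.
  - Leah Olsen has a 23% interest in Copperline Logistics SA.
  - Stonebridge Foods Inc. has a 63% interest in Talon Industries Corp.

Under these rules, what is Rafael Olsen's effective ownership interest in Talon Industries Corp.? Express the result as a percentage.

By sibling attribution (R2), Rafael Olsen is treated as also owning Leah Olsen's interest in Pinebrook Pharma AG, giving 27% + 25% = 52%.
By sibling attribution (R2), Rafael Olsen is treated as also owning Leah Olsen's interest in Copperline Logistics SA, giving 73% + 23% = 96%.
By sibling attribution (R2), Rafael Olsen is treated as owning Leah Olsen's 14% interest in Talon Industries Corp.
Chain via Pinebrook Pharma AG → Stonebridge Foods Inc. (R1): 52% × 15% × 63% = 4.914% of Talon Industries Corp.
Chain via Copperline Logistics SA → Harbor Holdings Ltd (R1): 96% × 94% × 16% = 14.4384% of Talon Industries Corp.
Direct interest in Talon Industries Corp: 14%.
Aggregating (R3): 4.914% + 14.4384% + 14% = 33.3524%.

33.3524%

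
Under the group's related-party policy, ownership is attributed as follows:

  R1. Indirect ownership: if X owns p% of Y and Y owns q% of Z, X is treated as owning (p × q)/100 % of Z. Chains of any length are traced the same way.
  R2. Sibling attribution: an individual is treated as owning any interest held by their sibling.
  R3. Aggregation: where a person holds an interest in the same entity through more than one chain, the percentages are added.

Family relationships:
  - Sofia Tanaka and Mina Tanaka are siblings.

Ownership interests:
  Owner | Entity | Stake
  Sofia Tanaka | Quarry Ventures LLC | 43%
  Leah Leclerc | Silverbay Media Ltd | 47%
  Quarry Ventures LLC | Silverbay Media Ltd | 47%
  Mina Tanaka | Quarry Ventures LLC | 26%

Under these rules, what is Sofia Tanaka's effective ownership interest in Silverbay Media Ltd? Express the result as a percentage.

32.43%

By sibling attribution (R2), Sofia Tanaka is treated as also owning Mina Tanaka's interest in Quarry Ventures LLC, giving 43% + 26% = 69%.
Chain via Quarry Ventures LLC (R1): 69% × 47% = 32.43% of Silverbay Media Ltd.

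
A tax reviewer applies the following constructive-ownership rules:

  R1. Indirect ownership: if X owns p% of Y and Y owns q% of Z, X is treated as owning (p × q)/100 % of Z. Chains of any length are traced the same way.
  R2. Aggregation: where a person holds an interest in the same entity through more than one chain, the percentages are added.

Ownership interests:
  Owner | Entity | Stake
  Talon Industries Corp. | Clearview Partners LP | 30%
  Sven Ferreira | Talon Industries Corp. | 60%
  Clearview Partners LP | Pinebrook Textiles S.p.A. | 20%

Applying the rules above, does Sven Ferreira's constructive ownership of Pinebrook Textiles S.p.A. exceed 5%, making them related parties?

No

Chain via Talon Industries Corp. → Clearview Partners LP (R1): 60% × 30% × 20% = 3.6% of Pinebrook Textiles S.p.A.
3.6% does not exceed the 5% threshold, so Sven is not a related party to Pinebrook Textiles S.p.A.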